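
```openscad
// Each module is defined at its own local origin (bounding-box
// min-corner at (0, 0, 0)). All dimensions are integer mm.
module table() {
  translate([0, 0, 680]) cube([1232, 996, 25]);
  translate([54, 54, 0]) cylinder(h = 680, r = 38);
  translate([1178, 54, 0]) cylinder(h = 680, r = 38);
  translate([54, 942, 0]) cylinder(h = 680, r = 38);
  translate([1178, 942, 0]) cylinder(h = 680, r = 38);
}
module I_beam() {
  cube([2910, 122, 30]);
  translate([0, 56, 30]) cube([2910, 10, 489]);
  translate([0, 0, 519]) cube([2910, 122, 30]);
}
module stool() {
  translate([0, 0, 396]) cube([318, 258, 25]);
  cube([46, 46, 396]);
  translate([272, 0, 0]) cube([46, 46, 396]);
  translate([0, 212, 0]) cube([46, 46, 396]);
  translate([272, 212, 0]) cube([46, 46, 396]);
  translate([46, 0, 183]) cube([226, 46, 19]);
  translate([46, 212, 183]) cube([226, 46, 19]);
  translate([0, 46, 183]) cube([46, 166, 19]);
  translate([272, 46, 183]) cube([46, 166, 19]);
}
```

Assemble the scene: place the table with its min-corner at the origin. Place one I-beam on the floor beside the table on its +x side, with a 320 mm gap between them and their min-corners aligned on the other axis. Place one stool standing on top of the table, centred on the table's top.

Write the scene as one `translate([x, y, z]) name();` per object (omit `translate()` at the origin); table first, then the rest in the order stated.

table();
translate([1552, 0, 0]) I_beam();
translate([457, 369, 705]) stool();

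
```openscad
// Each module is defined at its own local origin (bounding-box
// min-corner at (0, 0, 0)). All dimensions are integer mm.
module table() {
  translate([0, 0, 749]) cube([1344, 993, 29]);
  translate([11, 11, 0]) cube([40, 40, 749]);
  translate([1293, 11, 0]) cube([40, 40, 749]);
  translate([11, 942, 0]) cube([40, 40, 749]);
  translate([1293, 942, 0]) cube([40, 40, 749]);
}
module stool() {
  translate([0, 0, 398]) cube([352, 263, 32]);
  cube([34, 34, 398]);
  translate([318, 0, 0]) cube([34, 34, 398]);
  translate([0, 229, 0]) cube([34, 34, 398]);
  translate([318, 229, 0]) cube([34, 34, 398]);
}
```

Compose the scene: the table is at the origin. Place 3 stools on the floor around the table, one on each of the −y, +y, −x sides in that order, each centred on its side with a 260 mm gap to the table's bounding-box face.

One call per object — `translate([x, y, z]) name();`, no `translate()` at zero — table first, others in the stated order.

table();
translate([496, -523, 0]) stool();
translate([496, 1253, 0]) stool();
translate([-612, 365, 0]) stool();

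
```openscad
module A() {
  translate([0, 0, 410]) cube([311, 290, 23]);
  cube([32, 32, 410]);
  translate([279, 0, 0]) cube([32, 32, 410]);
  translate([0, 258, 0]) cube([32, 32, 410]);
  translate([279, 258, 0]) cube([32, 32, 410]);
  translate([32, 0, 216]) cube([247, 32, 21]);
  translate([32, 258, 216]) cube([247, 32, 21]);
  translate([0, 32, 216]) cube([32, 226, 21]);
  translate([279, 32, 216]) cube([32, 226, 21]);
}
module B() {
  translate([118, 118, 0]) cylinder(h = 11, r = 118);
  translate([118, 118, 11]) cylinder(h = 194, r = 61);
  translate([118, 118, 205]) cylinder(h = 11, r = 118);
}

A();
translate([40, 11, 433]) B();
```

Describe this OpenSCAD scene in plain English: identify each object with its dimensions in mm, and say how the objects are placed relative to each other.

A is a four-legged stool. The seat is 311×290 mm, 23 mm thick, top at z = 433 mm. It stands on four square legs, each 32×32 mm in cross-section, from z = 0 to the seat underside, each flush with a corner of the seat. Four stretchers, 32 mm wide and 21 mm tall, connect adjacent legs with their undersides at z = 216 mm, each running between the inner faces of the legs it joins and aligned with the legs' outer faces on the other axis.

B is a spool: two coaxial disc flanges of radius 118 mm and thickness 11 mm, joined by a core cylinder of radius 61 mm and height 194 mm. The lower flange rests on z = 0 and the three cylinders share a vertical axis.

The spool is on top of the stool.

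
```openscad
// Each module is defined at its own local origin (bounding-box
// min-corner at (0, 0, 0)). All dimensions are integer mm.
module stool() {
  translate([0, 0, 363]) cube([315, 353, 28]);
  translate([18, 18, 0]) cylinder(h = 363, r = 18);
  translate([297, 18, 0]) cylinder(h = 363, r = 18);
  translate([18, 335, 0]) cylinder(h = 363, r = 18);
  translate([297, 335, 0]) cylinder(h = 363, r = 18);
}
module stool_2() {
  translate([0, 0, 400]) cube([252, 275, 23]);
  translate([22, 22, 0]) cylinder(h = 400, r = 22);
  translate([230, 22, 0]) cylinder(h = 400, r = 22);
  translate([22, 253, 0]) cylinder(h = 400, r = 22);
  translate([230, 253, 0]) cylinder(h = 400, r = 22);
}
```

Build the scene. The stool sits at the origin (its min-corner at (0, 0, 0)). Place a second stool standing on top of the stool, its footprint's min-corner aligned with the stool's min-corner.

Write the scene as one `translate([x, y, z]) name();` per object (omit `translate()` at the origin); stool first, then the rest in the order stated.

stool();
translate([0, 0, 391]) stool_2();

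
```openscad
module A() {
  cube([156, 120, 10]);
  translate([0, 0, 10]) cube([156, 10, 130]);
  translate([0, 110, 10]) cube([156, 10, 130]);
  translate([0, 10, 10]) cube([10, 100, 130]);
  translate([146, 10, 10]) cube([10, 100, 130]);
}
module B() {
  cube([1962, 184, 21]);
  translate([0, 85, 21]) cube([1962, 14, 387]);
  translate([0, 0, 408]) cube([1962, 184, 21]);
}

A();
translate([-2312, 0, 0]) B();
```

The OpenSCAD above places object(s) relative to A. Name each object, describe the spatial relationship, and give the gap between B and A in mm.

A is an open box. B is an I-beam. The I-beam is on the floor beside the open box on its −x side. The gap between the I-beam and the open box is 350 mm.

The I-beam's nearest face is 350 mm from the open box's −x face.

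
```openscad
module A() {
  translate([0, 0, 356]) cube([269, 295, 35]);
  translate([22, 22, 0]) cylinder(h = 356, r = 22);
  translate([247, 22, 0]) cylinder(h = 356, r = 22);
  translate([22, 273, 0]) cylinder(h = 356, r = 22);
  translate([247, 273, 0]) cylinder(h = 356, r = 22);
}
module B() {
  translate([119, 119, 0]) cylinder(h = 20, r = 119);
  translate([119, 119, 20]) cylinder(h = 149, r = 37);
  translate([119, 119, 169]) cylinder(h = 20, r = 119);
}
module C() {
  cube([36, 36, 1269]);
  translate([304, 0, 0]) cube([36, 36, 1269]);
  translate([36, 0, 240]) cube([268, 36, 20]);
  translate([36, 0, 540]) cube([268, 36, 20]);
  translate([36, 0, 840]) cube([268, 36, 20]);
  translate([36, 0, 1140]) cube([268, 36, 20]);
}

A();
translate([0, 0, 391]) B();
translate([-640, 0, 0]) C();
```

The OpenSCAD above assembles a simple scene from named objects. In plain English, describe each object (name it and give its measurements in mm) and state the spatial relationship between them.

A is a four-legged stool. The seat is a 269×295×35 mm slab whose top surface is at z = 391 mm; four round legs, each 44 mm in diameter, run from the floor (z = 0) to the underside of the seat, each leg's axis is inset half a diameter from the nearest pair of seat edges (so the leg's bounding box is flush with the corner).

B is a spool: two coaxial disc flanges of radius 119 mm and thickness 20 mm, joined by a core cylinder of radius 37 mm and height 149 mm. The lower flange rests on z = 0 and the three cylinders share a vertical axis.

C is a wooden ladder with two side rails of 36×36 mm section and 1269 mm height, set 340 mm apart overall. Between them run 4 rectangular rungs (36 mm deep, 20 mm thick), front faces flush with the rails' −y face. The bottom of the first rung is 240 mm above the floor and each subsequent rung is 300 mm higher than the one below.

The spool is on top of the stool. The ladder is on the floor beside the stool on its −x side.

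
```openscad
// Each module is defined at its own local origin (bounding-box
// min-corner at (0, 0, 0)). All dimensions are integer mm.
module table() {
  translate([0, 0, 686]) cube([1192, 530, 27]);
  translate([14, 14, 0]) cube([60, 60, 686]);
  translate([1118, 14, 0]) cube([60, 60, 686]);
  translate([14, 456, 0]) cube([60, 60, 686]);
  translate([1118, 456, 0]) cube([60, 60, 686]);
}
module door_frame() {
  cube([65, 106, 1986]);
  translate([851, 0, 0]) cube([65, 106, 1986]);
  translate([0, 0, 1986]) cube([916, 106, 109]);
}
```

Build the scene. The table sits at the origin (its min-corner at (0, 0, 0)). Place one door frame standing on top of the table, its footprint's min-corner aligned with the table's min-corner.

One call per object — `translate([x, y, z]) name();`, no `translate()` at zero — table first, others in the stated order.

table();
translate([0, 0, 713]) door_frame();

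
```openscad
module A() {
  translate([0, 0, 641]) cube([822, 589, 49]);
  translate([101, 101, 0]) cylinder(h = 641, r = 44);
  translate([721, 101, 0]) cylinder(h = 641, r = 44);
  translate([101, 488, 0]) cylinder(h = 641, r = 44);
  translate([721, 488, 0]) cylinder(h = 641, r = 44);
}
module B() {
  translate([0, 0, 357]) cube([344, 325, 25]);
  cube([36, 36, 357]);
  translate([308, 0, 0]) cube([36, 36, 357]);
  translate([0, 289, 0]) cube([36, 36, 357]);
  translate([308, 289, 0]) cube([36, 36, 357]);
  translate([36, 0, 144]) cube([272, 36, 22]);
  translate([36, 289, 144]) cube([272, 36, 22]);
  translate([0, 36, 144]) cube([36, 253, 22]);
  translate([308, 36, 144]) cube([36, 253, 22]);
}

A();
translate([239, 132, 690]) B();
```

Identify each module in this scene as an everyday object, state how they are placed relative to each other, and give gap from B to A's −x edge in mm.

The stool's min-x is at 239; the table's min-x is 0; gap = 239 mm.

A is a table. B is a stool. The stool is on top of the table, centred. The gap from the stool to the table's −x edge is 239 mm.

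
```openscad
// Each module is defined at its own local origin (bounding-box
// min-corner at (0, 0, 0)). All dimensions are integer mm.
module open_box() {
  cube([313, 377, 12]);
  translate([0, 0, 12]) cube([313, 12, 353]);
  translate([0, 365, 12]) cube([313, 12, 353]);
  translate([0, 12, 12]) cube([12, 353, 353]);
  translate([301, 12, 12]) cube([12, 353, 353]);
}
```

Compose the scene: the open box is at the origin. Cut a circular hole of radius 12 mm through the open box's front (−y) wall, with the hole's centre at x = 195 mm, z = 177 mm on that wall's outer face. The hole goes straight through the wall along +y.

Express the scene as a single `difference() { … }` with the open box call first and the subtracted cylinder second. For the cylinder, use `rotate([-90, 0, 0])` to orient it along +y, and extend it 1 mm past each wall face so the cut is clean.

difference() {
  open_box();
  translate([195, -1, 177]) rotate([-90, 0, 0]) cylinder(h = 14, r = 12);
}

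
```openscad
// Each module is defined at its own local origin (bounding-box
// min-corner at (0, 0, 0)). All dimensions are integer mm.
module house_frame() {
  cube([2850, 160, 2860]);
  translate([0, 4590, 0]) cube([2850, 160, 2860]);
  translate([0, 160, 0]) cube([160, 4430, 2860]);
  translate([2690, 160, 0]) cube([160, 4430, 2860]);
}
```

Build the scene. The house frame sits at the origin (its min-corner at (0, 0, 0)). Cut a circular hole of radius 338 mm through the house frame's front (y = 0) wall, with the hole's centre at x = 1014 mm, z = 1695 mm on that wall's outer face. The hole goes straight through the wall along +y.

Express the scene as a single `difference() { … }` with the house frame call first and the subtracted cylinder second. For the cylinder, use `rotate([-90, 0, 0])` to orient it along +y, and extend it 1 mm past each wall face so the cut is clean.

difference() {
  house_frame();
  translate([1014, -1, 1695]) rotate([-90, 0, 0]) cylinder(h = 162, r = 338);
}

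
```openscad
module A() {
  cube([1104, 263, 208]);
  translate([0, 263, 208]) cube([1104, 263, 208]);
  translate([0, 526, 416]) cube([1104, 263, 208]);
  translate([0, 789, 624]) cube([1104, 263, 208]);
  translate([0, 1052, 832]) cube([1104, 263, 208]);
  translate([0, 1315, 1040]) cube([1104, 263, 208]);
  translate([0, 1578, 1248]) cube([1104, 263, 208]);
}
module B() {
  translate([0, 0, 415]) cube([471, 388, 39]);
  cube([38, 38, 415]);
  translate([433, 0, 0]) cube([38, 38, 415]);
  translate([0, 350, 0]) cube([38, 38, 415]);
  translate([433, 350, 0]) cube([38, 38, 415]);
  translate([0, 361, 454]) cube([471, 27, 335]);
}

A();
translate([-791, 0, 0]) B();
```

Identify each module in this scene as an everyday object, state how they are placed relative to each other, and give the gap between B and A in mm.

A is a staircase. B is a chair. The chair is on the floor beside the staircase on its −x side. The gap between the chair and the staircase is 320 mm.

The chair's nearest face is 320 mm from the staircase's −x face.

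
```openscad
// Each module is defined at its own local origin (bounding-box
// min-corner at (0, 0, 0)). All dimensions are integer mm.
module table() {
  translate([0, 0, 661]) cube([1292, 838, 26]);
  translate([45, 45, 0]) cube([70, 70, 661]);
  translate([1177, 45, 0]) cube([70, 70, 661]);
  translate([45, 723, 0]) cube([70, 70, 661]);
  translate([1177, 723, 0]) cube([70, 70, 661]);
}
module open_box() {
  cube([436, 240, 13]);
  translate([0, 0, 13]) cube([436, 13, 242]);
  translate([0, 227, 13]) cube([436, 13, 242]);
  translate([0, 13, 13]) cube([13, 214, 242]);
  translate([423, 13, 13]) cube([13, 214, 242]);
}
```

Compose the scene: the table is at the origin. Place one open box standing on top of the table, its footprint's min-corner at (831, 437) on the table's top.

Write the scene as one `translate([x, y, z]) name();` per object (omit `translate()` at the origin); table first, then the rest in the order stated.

table();
translate([831, 437, 687]) open_box();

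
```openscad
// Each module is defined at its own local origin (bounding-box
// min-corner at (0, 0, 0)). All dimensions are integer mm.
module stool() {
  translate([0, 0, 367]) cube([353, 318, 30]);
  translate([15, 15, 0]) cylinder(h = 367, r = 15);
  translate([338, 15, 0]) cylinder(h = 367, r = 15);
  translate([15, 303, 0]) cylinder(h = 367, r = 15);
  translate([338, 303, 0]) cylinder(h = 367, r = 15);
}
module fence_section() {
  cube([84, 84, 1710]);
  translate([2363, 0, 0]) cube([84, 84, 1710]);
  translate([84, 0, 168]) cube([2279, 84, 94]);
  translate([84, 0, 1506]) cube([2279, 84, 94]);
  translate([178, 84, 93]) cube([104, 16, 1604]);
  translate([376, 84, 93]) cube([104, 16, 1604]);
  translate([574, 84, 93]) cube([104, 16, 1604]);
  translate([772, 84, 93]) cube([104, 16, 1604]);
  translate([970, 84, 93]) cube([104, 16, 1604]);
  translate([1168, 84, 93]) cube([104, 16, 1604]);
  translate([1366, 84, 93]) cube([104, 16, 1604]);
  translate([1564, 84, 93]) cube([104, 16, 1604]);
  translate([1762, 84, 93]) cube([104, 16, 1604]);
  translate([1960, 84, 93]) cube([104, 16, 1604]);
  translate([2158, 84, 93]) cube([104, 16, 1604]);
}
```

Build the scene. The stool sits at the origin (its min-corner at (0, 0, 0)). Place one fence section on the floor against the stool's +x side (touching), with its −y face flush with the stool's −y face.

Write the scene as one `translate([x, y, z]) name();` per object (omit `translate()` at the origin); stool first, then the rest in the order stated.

stool();
translate([353, 0, 0]) fence_section();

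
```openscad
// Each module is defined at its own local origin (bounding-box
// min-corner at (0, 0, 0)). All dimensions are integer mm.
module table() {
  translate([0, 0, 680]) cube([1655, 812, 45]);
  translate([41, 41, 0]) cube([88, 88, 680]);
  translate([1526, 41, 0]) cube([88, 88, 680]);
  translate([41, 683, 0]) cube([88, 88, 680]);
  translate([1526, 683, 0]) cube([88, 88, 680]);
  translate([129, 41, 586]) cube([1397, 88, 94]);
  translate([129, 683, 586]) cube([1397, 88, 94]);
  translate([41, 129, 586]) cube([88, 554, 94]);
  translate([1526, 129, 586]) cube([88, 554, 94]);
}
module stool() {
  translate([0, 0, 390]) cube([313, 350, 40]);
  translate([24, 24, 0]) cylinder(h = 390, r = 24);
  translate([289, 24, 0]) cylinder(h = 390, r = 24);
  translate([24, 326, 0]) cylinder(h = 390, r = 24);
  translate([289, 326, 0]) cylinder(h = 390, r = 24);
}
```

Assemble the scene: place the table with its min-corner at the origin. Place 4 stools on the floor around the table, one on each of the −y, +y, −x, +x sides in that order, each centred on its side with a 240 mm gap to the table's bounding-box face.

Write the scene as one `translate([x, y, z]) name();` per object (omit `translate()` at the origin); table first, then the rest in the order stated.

table();
translate([671, -590, 0]) stool();
translate([671, 1052, 0]) stool();
translate([-553, 231, 0]) stool();
translate([1895, 231, 0]) stool();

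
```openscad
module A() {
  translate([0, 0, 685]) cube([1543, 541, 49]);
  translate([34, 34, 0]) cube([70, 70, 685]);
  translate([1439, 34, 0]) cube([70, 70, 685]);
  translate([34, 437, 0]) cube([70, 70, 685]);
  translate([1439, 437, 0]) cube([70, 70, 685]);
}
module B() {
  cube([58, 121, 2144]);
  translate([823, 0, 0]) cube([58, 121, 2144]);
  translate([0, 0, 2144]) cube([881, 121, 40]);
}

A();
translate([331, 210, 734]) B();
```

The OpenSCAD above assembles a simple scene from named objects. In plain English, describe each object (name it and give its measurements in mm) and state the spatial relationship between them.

A is a table with a 1543×541 mm rectangular top, 49 mm thick, top surface at z = 734 mm, supported by four 70×70 mm square legs, each inset 34 mm from the nearest pair of top edges, running from the floor.

B is a door frame. The clear opening is 765 mm wide and 2144 mm high. Two 58 mm wide jambs, 121 mm deep, stand either side of the opening from the floor to the top of the opening. A 40 mm thick head sits across the top of both jambs, spanning the full outside width of the frame.

The door frame is on top of the table, centred.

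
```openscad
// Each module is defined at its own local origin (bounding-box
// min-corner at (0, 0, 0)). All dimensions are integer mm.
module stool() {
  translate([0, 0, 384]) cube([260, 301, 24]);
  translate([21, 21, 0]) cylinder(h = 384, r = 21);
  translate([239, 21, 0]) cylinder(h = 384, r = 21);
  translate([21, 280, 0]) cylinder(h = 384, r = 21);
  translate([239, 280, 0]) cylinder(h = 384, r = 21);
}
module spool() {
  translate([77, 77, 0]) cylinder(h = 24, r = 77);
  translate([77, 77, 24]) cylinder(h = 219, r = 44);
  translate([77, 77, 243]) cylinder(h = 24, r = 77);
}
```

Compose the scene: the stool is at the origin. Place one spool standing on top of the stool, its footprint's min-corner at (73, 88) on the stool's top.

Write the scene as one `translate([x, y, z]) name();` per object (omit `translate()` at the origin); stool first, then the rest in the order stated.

stool();
translate([73, 88, 408]) spool();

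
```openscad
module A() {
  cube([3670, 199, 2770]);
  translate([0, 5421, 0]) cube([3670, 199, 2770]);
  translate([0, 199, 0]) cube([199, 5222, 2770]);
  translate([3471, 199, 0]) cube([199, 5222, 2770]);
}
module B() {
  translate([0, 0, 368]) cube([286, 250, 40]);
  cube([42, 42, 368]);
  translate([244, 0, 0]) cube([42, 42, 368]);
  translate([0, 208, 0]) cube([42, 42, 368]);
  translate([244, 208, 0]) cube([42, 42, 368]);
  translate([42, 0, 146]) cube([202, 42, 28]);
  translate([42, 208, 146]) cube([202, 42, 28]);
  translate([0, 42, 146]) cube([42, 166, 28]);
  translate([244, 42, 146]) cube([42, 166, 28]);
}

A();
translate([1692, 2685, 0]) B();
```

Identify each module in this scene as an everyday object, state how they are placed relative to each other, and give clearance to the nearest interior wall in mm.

A is a house frame. B is a stool. The stool sits inside the house frame, centred. The clearance to the nearest interior wall is 1493 mm.

Clearances: x = 1493, y = 2486; minimum 1493 mm.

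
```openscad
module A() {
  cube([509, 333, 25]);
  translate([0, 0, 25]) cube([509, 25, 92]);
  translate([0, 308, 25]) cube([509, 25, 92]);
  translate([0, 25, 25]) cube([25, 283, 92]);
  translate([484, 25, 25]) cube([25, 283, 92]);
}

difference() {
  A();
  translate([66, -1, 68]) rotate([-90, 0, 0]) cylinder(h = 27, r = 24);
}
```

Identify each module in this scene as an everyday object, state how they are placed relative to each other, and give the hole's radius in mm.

The subtracted cylinder has r = 24 mm.

A is an open box. The open box has a circular hole through its front wall. The hole's radius is 24 mm.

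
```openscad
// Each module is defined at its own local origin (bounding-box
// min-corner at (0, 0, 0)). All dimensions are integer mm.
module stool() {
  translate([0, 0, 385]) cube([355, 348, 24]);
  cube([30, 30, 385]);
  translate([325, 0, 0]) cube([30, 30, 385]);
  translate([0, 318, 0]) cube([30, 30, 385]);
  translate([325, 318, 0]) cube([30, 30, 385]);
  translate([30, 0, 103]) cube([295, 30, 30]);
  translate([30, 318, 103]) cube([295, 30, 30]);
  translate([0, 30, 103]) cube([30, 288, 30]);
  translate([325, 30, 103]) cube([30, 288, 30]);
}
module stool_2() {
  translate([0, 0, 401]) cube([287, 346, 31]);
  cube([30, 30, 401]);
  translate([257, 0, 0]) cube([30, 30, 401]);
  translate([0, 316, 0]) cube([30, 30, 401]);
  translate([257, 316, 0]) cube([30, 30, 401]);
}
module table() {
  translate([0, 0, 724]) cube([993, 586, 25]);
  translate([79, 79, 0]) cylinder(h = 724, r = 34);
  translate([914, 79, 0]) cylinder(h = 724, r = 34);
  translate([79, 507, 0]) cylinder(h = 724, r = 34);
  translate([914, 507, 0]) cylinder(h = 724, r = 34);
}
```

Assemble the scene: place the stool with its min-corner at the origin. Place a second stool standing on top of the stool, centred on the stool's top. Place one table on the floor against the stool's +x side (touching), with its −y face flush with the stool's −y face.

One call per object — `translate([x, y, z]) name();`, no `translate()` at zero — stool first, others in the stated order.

stool();
translate([34, 1, 409]) stool_2();
translate([355, 0, 0]) table();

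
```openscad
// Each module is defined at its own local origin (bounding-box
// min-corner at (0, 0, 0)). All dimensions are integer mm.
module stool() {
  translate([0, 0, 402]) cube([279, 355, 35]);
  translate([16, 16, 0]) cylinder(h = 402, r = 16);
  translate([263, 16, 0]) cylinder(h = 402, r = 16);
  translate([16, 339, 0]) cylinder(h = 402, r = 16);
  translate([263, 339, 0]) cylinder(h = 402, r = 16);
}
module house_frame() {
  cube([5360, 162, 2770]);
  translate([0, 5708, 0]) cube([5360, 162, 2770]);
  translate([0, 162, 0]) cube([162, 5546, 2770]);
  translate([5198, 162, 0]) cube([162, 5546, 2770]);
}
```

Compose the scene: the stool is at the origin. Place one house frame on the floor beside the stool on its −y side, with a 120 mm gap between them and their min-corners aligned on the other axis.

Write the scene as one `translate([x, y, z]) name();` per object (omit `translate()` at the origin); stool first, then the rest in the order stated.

stool();
translate([0, -5990, 0]) house_frame();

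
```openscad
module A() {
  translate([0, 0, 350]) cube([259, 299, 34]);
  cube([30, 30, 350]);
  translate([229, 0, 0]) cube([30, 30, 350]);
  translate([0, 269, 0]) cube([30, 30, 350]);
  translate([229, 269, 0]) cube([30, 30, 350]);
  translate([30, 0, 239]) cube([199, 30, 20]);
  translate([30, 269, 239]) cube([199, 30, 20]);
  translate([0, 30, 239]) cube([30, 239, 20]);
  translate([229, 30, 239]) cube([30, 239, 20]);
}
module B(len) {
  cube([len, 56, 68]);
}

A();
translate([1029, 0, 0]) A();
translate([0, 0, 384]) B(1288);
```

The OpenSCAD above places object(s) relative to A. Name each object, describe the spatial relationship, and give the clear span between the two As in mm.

A is a stool. B is a beam. A beam spans the tops of two stools. The clear span between the two stools is 770 mm.

Second stool starts at x = 1029; first ends at x = 259; clear span = 1029 − 259 = 770 mm.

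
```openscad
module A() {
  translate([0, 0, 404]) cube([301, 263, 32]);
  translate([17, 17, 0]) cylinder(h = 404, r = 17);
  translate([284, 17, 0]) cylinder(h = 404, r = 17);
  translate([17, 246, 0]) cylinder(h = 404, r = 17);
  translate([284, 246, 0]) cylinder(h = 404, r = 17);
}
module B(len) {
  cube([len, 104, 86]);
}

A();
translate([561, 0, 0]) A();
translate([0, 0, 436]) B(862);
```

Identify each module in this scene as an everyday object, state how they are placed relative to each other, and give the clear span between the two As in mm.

Second stool starts at x = 561; first ends at x = 301; clear span = 561 − 301 = 260 mm.

A is a stool. B is a beam. A beam spans the tops of two stools. The clear span between the two stools is 260 mm.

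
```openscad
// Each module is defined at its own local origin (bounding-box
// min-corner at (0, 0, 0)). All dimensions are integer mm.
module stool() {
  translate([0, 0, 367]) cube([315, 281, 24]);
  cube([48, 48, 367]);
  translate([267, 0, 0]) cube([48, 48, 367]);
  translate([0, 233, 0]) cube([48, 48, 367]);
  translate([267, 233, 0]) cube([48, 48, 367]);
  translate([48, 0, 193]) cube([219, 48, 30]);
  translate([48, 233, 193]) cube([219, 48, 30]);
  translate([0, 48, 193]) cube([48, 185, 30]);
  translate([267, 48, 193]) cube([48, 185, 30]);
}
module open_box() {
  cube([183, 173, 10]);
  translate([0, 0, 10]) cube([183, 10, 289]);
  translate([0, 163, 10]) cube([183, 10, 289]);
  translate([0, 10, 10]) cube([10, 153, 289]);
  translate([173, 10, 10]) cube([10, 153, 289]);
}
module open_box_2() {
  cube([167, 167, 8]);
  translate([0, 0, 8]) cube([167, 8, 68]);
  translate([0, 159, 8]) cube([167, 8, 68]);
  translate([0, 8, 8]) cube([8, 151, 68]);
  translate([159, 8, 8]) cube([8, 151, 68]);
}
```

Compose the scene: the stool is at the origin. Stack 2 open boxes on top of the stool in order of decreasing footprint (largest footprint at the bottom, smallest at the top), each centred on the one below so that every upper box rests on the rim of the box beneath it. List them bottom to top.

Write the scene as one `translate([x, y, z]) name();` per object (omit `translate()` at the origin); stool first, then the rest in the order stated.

stool();
translate([66, 54, 391]) open_box();
translate([74, 57, 690]) open_box_2();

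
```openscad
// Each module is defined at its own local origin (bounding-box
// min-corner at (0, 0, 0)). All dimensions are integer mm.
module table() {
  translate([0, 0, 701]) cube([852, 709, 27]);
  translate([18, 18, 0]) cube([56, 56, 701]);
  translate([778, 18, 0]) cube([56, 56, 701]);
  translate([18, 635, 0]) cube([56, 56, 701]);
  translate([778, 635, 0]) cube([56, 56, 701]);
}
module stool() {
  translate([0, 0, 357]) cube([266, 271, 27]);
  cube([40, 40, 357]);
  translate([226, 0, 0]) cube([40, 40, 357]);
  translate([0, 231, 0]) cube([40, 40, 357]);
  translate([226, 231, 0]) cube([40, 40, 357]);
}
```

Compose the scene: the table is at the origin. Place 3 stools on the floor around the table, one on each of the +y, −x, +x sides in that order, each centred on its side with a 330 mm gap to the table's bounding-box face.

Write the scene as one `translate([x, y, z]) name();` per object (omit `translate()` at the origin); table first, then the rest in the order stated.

table();
translate([293, 1039, 0]) stool();
translate([-596, 219, 0]) stool();
translate([1182, 219, 0]) stool();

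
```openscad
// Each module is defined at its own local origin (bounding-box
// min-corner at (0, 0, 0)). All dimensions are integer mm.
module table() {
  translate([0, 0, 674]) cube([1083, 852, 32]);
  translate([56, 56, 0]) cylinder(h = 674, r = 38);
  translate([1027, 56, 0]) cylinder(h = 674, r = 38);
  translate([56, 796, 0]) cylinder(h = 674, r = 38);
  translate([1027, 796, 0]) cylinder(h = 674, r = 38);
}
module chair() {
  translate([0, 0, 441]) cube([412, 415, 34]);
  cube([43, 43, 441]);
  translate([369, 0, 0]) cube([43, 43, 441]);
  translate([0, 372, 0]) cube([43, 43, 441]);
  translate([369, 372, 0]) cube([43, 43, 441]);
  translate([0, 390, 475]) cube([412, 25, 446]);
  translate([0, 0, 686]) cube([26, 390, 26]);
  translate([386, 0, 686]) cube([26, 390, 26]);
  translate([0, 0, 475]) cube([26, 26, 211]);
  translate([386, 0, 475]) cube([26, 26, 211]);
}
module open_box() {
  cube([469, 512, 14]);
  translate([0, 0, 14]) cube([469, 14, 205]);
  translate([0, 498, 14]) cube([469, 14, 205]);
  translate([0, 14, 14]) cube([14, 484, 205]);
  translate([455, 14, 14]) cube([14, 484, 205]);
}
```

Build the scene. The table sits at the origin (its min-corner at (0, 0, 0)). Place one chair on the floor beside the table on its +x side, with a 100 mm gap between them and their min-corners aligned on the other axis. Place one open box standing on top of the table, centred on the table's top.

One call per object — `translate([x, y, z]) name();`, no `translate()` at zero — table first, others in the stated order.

table();
translate([1183, 0, 0]) chair();
translate([307, 170, 706]) open_box();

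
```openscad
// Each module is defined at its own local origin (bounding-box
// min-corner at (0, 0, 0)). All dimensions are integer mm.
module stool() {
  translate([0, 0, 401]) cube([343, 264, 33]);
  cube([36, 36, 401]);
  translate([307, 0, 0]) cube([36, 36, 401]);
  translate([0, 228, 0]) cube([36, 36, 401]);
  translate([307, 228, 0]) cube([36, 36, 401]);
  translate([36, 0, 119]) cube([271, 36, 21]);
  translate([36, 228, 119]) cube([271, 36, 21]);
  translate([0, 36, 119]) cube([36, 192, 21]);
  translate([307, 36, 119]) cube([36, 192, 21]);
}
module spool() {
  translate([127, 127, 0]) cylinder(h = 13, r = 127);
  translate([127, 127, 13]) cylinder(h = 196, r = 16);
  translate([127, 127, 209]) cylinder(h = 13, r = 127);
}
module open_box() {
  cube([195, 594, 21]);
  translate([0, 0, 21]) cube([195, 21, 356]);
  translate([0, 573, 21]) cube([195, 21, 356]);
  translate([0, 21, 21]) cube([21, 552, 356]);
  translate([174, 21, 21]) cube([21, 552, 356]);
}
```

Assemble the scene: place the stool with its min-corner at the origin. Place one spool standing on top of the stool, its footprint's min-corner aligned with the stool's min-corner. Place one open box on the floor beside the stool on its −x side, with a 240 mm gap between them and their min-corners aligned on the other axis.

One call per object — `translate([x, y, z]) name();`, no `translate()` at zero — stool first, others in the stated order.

stool();
translate([0, 0, 434]) spool();
translate([-435, 0, 0]) open_box();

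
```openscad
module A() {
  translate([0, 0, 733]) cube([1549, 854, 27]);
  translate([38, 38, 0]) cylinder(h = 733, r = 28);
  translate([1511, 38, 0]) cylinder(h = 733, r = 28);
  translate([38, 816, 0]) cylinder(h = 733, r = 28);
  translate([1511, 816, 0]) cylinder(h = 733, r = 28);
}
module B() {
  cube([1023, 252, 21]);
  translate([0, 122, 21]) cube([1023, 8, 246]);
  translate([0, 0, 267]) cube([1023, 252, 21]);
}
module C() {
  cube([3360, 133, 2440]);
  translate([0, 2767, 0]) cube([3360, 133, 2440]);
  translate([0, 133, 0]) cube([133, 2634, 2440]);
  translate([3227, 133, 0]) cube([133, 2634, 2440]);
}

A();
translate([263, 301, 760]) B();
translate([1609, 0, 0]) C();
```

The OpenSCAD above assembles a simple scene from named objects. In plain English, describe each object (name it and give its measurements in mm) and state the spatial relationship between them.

A is a table with a 1549×854 mm rectangular top, 27 mm thick, top surface at z = 760 mm, supported by four round legs of 56 mm diameter, each leg's bounding box inset 10 mm from the nearest pair of top edges, running from the floor.

B is an I-beam lying along x, 1023 mm long. Overall section height 288 mm. Two flanges 252 mm wide (y) and 21 mm thick, one on the floor and one at the top; a web 8 mm thick runs between them, centred on the flange width.

C is a box-shaped house frame (walls only): outside footprint 3360×2900 mm, wall height 2440 mm, wall thickness 133 mm. The two y-facing walls run the full x-width; the two x-facing walls fit between the inner faces of the y-facing walls.

The I-beam is on top of the table, centred. The house frame is on the floor beside the table on its +x side.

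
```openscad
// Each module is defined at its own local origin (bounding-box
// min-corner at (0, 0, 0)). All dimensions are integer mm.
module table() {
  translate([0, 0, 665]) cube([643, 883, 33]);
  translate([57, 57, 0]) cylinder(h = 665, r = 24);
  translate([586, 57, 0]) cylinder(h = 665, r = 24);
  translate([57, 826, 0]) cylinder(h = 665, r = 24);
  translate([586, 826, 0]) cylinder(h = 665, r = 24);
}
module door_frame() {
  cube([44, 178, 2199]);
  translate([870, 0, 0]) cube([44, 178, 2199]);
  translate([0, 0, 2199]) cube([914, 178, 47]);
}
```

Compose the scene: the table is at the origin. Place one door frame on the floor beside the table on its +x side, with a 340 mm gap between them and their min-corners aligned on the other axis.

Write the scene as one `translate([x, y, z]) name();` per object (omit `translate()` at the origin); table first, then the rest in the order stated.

table();
translate([983, 0, 0]) door_frame();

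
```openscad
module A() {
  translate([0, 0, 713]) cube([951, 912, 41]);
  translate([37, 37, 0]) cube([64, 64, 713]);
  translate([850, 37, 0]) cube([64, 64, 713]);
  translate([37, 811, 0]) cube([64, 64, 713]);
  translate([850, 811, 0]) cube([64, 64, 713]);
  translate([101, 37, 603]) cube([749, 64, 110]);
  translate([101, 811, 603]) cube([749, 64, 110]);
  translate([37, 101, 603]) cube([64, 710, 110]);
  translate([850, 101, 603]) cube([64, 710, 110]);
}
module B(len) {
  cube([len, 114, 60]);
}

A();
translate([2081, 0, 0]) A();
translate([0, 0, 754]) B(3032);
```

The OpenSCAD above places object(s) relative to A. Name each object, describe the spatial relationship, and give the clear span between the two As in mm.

Second table starts at x = 2081; first ends at x = 951; clear span = 2081 − 951 = 1130 mm.

A is a table. B is a beam. A beam spans the tops of two tables. The clear span between the two tables is 1130 mm.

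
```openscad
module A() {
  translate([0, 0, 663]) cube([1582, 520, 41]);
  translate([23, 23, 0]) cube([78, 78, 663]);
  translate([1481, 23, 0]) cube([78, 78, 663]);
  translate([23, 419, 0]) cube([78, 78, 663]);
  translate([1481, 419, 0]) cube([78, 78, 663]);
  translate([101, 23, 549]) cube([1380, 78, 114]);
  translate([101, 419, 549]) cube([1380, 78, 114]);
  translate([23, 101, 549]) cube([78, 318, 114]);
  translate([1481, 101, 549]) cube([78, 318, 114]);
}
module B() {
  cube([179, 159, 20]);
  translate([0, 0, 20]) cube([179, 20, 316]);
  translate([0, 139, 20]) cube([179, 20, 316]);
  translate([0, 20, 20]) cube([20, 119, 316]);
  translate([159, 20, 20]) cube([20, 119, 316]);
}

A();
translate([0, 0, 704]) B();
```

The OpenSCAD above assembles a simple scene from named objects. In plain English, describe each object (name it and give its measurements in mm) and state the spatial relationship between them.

A is a rectangular dining table. The top is 1582×520×41 mm with its upper surface at z = 704 mm. It stands on four 78×78 mm square legs, each inset 23 mm from the nearest pair of top edges, running from the floor to the underside of the top. Four apron rails, 78 mm thick and 114 mm tall, run between adjacent legs with their top edges flush with the underside of the top and their outer faces flush with the legs' outer faces.

B is an open storage box with external size 179×159×336 mm and wall thickness 20 mm (the base is also 20 mm thick). The base covers the whole footprint; the four walls stand on the base, with the y-facing walls full-width and the x-facing walls fitting between their inner faces.

The open box is on top of the table.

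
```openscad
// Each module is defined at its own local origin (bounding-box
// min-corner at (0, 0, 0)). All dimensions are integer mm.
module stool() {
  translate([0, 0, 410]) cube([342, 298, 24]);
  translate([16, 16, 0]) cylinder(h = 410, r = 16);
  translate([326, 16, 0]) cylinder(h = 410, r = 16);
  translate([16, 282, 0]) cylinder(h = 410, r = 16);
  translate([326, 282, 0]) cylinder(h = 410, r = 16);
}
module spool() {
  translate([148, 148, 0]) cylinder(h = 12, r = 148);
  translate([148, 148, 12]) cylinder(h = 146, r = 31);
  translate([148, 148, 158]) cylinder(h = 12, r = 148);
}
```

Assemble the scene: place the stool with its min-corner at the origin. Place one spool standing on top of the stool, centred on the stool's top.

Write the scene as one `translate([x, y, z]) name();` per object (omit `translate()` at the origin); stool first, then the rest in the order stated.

stool();
translate([23, 1, 434]) spool();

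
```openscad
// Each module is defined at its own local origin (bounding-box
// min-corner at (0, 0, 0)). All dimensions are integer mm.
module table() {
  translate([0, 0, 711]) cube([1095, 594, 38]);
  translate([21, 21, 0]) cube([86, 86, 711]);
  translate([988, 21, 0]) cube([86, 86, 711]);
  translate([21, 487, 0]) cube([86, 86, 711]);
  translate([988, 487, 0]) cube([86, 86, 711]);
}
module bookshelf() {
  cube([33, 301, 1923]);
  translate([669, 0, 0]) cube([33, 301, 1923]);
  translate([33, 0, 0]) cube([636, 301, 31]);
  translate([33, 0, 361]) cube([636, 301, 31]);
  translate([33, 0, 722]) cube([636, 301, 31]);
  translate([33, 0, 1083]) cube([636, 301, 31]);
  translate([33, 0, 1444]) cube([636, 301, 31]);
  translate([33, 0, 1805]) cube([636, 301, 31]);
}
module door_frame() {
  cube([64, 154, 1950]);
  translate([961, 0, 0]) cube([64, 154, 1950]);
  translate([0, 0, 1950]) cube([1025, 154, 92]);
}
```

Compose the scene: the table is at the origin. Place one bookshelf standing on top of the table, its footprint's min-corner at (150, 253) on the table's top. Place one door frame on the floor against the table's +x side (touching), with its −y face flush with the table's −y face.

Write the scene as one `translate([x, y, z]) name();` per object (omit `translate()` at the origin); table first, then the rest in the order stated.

table();
translate([150, 253, 749]) bookshelf();
translate([1095, 0, 0]) door_frame();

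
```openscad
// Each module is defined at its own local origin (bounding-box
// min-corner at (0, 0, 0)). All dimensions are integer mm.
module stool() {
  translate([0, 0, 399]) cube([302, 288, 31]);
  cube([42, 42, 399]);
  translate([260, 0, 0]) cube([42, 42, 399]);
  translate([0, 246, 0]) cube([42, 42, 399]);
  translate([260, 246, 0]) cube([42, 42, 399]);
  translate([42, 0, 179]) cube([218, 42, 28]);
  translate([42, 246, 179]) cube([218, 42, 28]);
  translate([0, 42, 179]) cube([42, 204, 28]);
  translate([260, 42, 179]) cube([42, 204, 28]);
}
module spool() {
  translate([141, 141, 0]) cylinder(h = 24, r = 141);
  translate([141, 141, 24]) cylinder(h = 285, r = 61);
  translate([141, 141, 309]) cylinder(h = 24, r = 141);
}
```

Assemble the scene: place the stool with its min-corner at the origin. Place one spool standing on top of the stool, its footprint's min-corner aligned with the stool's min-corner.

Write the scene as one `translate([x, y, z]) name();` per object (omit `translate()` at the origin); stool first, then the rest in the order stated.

stool();
translate([0, 0, 430]) spool();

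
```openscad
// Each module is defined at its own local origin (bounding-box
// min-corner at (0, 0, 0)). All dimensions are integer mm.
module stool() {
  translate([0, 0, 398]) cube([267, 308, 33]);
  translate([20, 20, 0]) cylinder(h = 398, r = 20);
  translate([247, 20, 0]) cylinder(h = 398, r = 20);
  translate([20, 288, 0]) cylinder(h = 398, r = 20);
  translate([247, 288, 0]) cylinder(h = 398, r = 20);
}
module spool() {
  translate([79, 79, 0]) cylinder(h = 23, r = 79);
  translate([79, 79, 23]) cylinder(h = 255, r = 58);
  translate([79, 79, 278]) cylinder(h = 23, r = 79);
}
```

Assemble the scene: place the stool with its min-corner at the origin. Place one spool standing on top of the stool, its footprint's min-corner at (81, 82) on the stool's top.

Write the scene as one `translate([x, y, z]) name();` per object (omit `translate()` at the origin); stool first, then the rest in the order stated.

stool();
translate([81, 82, 431]) spool();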